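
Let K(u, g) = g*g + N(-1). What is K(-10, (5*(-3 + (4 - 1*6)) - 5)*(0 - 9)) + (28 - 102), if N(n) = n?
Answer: 72825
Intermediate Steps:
K(u, g) = -1 + g**2 (K(u, g) = g*g - 1 = g**2 - 1 = -1 + g**2)
K(-10, (5*(-3 + (4 - 1*6)) - 5)*(0 - 9)) + (28 - 102) = (-1 + ((5*(-3 + (4 - 1*6)) - 5)*(0 - 9))**2) + (28 - 102) = (-1 + ((5*(-3 + (4 - 6)) - 5)*(-9))**2) - 74 = (-1 + ((5*(-3 - 2) - 5)*(-9))**2) - 74 = (-1 + ((5*(-5) - 5)*(-9))**2) - 74 = (-1 + ((-25 - 5)*(-9))**2) - 74 = (-1 + (-30*(-9))**2) - 74 = (-1 + 270**2) - 74 = (-1 + 72900) - 74 = 72899 - 74 = 72825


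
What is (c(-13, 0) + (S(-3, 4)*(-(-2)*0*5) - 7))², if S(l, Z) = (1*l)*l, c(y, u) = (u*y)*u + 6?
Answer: 1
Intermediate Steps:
c(y, u) = 6 + y*u² (c(y, u) = y*u² + 6 = 6 + y*u²)
S(l, Z) = l² (S(l, Z) = l*l = l²)
(c(-13, 0) + (S(-3, 4)*(-(-2)*0*5) - 7))² = ((6 - 13*0²) + ((-3)²*(-(-2)*0*5) - 7))² = ((6 - 13*0) + (9*(-2*0*5) - 7))² = ((6 + 0) + (9*(0*5) - 7))² = (6 + (9*0 - 7))² = (6 + (0 - 7))² = (6 - 7)² = (-1)² = 1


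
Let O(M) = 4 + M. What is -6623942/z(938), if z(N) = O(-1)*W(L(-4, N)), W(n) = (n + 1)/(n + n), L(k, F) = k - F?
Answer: -4159835576/941 ≈ -4.4207e+6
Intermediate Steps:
W(n) = (1 + n)/(2*n) (W(n) = (1 + n)/((2*n)) = (1 + n)*(1/(2*n)) = (1 + n)/(2*n))
z(N) = 3*(-3 - N)/(2*(-4 - N)) (z(N) = (4 - 1)*((1 + (-4 - N))/(2*(-4 - N))) = 3*((-3 - N)/(2*(-4 - N))) = 3*(-3 - N)/(2*(-4 - N)))
-6623942/z(938) = -6623942*2*(4 + 938)/(3*(3 + 938)) = -6623942/((3/2)*941/942) = -6623942/((3/2)*(1/942)*941) = -6623942/941/628 = -6623942*628/941 = -4159835576/941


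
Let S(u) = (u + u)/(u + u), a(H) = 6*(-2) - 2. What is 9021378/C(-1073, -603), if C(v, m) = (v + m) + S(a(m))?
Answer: -9021378/1675 ≈ -5385.9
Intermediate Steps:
a(H) = -14 (a(H) = -12 - 2 = -14)
S(u) = 1 (S(u) = (2*u)/((2*u)) = (2*u)*(1/(2*u)) = 1)
C(v, m) = 1 + m + v (C(v, m) = (v + m) + 1 = (m + v) + 1 = 1 + m + v)
9021378/C(-1073, -603) = 9021378/(1 - 603 - 1073) = 9021378/(-1675) = 9021378*(-1/1675) = -9021378/1675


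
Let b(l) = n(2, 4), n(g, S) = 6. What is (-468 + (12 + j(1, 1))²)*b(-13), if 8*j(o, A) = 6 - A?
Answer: -59253/32 ≈ -1851.7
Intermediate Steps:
b(l) = 6
j(o, A) = ¾ - A/8 (j(o, A) = (6 - A)/8 = ¾ - A/8)
(-468 + (12 + j(1, 1))²)*b(-13) = (-468 + (12 + (¾ - ⅛*1))²)*6 = (-468 + (12 + (¾ - ⅛))²)*6 = (-468 + (12 + 5/8)²)*6 = (-468 + (101/8)²)*6 = (-468 + 10201/64)*6 = -19751/64*6 = -59253/32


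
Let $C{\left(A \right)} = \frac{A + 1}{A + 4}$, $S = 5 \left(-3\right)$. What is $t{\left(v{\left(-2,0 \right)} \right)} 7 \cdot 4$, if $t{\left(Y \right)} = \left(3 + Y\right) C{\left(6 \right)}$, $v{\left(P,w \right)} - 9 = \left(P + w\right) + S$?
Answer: $-98$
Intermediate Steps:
$S = -15$
$C{\left(A \right)} = \frac{1 + A}{4 + A}$
$v{\left(P,w \right)} = -6 + P + w$ ($v{\left(P,w \right)} = 9 - \left(15 - P - w\right) = 9 + \left(-15 + P + w\right) = -6 + P + w$)
$t{\left(Y \right)} = \frac{21}{10} + \frac{7 Y}{10}$ ($t{\left(Y \right)} = \left(3 + Y\right) \frac{1 + 6}{4 + 6} = \left(3 + Y\right) \frac{1}{10} \cdot 7 = \left(3 + Y\right) \frac{7}{10} = \frac{21}{10} + \frac{7 Y}{10}$)
$t{\left(v{\left(-2,0 \right)} \right)} 7 \cdot 4 = \left(\frac{21}{10} + \frac{7 \left(-6 - 2 + 0\right)}{10}\right) 7 \cdot 4 = \left(\frac{21}{10} + \frac{7}{10} \left(-8\right)\right) 7 \cdot 4 = \left(\frac{21}{10} - \frac{28}{5}\right) 7 \cdot 4 = \left(- \frac{7}{2}\right) 7 \cdot 4 = \left(- \frac{49}{2}\right) 4 = -98$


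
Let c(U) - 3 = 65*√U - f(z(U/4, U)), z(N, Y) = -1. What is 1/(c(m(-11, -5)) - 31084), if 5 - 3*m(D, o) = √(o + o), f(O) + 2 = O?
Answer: 3/(-93234 + 65*√3*√(5 - I*√10)) ≈ -3.2268e-5 + 2.6445e-8*I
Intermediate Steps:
f(O) = -2 + O
m(D, o) = 5/3 - √2*√o/3 (m(D, o) = 5/3 - √(o + o)/3 = 5/3 - √2*√o/3)
c(U) = 6 + 65*√U (c(U) = 3 + (65*√U - (-2 - 1)) = 3 + (65*√U - 1*(-3)) = 3 + (65*√U + 3) = 3 + (3 + 65*√U) = 6 + 65*√U)
1/(c(m(-11, -5)) - 31084) = 1/((6 + 65*√(5/3 - √2*√(-5)/3)) - 31084) = 1/((6 + 65*√(5/3 - √2*I*√5/3)) - 31084) = 1/((6 + 65*√(5/3 - I*√10/3)) - 31084) = 1/(-31078 + 65*√(5/3 - I*√10/3))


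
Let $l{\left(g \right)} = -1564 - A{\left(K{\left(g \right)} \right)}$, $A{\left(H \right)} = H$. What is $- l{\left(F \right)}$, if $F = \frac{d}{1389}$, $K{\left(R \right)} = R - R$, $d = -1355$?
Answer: $1564$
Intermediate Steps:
$K{\left(R \right)} = 0$
$F = - \frac{1355}{1389} \approx -0.97552$
$l{\left(g \right)} = -1564$ ($l{\left(g \right)} = -1564 - 0 = -1564 + 0 = -1564$)
$- l{\left(F \right)} = \left(-1\right) \left(-1564\right) = 1564$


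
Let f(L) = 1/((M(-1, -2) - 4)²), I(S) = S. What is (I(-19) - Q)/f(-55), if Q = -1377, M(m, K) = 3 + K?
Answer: 12222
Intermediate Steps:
f(L) = ⅑ (f(L) = 1/(((3 - 2) - 4)²) = 1/((1 - 4)²) = 1/((-3)²) = 1/9 = ⅑)
(I(-19) - Q)/f(-55) = (-19 - 1*(-1377))/(⅑) = (-19 + 1377)*9 = 1358*9 = 12222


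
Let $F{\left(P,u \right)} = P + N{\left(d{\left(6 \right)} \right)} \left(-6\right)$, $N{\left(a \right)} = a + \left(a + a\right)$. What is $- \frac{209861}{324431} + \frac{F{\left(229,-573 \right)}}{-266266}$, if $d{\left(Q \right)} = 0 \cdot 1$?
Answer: $- \frac{55953143725}{86384944646} \approx -0.64772$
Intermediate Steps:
$d{\left(Q \right)} = 0$
$N{\left(a \right)} = 3 a$ ($N{\left(a \right)} = a + 2 a = 3 a$)
$F{\left(P,u \right)} = P$ ($F{\left(P,u \right)} = P + 3 \cdot 0 \left(-6\right) = P + 0 \left(-6\right) = P + 0 = P$)
$- \frac{209861}{324431} + \frac{F{\left(229,-573 \right)}}{-266266} = - \frac{209861}{324431} + \frac{229}{-266266} = \left(-209861\right) \frac{1}{324431} + 229 \left(- \frac{1}{266266}\right) = - \frac{209861}{324431} - \frac{229}{266266} = - \frac{55953143725}{86384944646}$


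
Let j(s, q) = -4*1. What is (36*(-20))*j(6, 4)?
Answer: 2880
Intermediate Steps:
j(s, q) = -4
(36*(-20))*j(6, 4) = (36*(-20))*(-4) = -720*(-4) = 2880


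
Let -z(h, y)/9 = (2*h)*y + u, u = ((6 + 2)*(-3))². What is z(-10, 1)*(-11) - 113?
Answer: 54931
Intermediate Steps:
u = 576 (u = (8*(-3))² = (-24)² = 576)
z(h, y) = -5184 - 18*h*y (z(h, y) = -9*((2*h)*y + 576) = -9*(2*h*y + 576) = -9*(576 + 2*h*y) = -5184 - 18*h*y)
z(-10, 1)*(-11) - 113 = (-5184 - 18*(-10)*1)*(-11) - 113 = (-5184 + 180)*(-11) - 113 = -5004*(-11) - 113 = 55044 - 113 = 54931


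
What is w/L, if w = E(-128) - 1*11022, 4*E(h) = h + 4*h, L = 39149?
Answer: -11182/39149 ≈ -0.28563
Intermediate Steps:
E(h) = 5*h/4 (E(h) = (h + 4*h)/4 = (5*h)/4 = 5*h/4)
w = -11182 (w = (5/4)*(-128) - 1*11022 = -160 - 11022 = -11182)
w/L = -11182/39149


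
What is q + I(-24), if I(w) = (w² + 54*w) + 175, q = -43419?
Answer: -43964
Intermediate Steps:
I(w) = 175 + w² + 54*w
q + I(-24) = -43419 + (175 + (-24)² + 54*(-24)) = -43419 + (175 + 576 - 1296) = -43419 - 545 = -43964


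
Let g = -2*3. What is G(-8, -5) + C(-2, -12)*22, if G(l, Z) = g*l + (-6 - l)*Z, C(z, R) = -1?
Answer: 16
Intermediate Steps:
g = -6
G(l, Z) = -6*l + Z*(-6 - l) (G(l, Z) = -6*l + (-6 - l)*Z = -6*l + Z*(-6 - l))
G(-8, -5) + C(-2, -12)*22 = (-6*(-5) - 6*(-8) - 1*(-5)*(-8)) - 1*22 = (30 + 48 - 40) - 22 = 38 - 22 = 16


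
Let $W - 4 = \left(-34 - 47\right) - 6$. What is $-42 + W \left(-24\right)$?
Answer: $1950$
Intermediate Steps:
$W = -83$ ($W = 4 - 87 = -83$)
$-42 + W \left(-24\right) = -42 - -1992 = -42 + 1992 = 1950$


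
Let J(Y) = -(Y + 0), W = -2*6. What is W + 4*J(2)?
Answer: -20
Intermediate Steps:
W = -12
J(Y) = -Y
W + 4*J(2) = -12 + 4*(-1*2) = -12 + 4*(-2) = -12 - 8 = -20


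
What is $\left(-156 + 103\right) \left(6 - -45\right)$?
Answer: $-2703$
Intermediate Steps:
$\left(-156 + 103\right) \left(6 - -45\right) = - 53 \left(6 + 45\right) = \left(-53\right) 51 = -2703$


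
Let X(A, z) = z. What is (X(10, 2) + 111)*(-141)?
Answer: -15933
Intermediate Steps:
(X(10, 2) + 111)*(-141) = (2 + 111)*(-141) = 113*(-141) = -15933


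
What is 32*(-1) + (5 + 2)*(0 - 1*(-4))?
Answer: -4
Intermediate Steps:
32*(-1) + (5 + 2)*(0 - 1*(-4)) = -32 + 7*(0 + 4) = -32 + 7*4 = -32 + 28 = -4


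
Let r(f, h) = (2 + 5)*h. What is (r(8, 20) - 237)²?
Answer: 9409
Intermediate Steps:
r(f, h) = 7*h
(r(8, 20) - 237)² = (7*20 - 237)² = (140 - 237)² = (-97)² = 9409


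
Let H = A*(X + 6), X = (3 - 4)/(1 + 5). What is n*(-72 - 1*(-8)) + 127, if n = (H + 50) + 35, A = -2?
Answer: -13699/3 ≈ -4566.3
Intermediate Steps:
X = -⅙ (X = -1/6 = -1*⅙ = -⅙ ≈ -0.16667)
H = -35/3 (H = -2*(-⅙ + 6) = -2*35/6 = -35/3 ≈ -11.667)
n = 220/3 (n = (-35/3 + 50) + 35 = 115/3 + 35 = 220/3 ≈ 73.333)
n*(-72 - 1*(-8)) + 127 = 220*(-72 - 1*(-8))/3 + 127 = 220*(-72 + 8)/3 + 127 = (220/3)*(-64) + 127 = -14080/3 + 127 = -13699/3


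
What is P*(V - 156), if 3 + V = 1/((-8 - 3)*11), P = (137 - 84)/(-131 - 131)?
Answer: 509860/15851 ≈ 32.166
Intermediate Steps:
P = -53/262 (P = 53/(-262) = 53*(-1/262) = -53/262 ≈ -0.20229)
V = -364/121 (V = -3 + 1/((-8 - 3)*11) = -3 + 1/(-11*11) = -3 + 1/(-121) = -3 - 1/121 = -364/121 ≈ -3.0083)
P*(V - 156) = -53*(-364/121 - 156)/262 = -53/262*(-19240/121) = 509860/15851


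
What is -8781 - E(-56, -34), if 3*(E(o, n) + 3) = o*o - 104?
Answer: -29366/3 ≈ -9788.7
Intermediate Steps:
E(o, n) = -113/3 + o²/3 (E(o, n) = -3 + (o*o - 104)/3 = -3 + (o² - 104)/3 = -3 + (-104 + o²)/3 = -3 + (-104/3 + o²/3) = -113/3 + o²/3)
-8781 - E(-56, -34) = -8781 - (-113/3 + (⅓)*(-56)²) = -8781 - (-113/3 + (⅓)*3136) = -8781 - (-113/3 + 3136/3) = -8781 - 1*3023/3 = -8781 - 3023/3 = -29366/3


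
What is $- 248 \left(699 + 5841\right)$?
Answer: $-1621920$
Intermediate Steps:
$- 248 \left(699 + 5841\right) = \left(-248\right) 6540 = -1621920$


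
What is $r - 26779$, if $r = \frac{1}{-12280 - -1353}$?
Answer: $- \frac{292614134}{10927} \approx -26779.0$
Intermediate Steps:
$r = - \frac{1}{10927}$ ($r = \frac{1}{-12280 + \left(1365 - 12\right)} = \frac{1}{-12280 + 1353} = \frac{1}{-10927} = - \frac{1}{10927} \approx -9.1516 \cdot 10^{-5}$)
$r - 26779 = - \frac{1}{10927} - 26779 = - \frac{292614134}{10927}$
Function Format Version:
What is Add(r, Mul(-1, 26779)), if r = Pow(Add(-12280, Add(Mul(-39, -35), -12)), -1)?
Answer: Rational(-292614134, 10927) ≈ -26779.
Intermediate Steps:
r = Rational(-1, 10927) (r = Pow(Add(-12280, Add(1365, -12)), -1) = Pow(Add(-12280, 1353), -1) = Pow(-10927, -1) = Rational(-1, 10927) ≈ -9.1516e-5)
Add(r, Mul(-1, 26779)) = Add(Rational(-1, 10927), Mul(-1, 26779)) = Add(Rational(-1, 10927), -26779) = Rational(-292614134, 10927)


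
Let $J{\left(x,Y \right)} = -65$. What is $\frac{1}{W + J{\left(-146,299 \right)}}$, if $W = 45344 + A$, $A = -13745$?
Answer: $\frac{1}{31534} \approx 3.1712 \cdot 10^{-5}$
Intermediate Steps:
$W = 31599$ ($W = 45344 - 13745 = 31599$)
$\frac{1}{W + J{\left(-146,299 \right)}} = \frac{1}{31599 - 65} = \frac{1}{31534}$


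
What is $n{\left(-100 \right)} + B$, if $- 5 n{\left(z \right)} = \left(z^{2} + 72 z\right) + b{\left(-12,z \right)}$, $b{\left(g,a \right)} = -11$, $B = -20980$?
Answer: $- \frac{107689}{5} \approx -21538.0$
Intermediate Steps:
$n{\left(z \right)} = \frac{11}{5} - \frac{72 z}{5} - \frac{z^{2}}{5}$ ($n{\left(z \right)} = - \frac{\left(z^{2} + 72 z\right) - 11}{5} = - \frac{-11 + z^{2} + 72 z}{5} = \frac{11}{5} - \frac{72 z}{5} - \frac{z^{2}}{5}$)
$n{\left(-100 \right)} + B = \left(\frac{11}{5} - -1440 - \frac{\left(-100\right)^{2}}{5}\right) - 20980 = \left(\frac{11}{5} + 1440 - 2000\right) - 20980 = - \frac{2789}{5} - 20980 = - \frac{107689}{5}$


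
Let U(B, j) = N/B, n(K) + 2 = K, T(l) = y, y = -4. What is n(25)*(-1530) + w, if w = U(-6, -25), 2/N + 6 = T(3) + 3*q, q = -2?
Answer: -1689119/48 ≈ -35190.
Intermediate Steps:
T(l) = -4
n(K) = -2 + K
N = -1/8 (N = 2/(-6 + (-4 + 3*(-2))) = 2/(-6 + (-4 - 6)) = 2/(-6 - 10) = 2/(-16) = 2*(-1/16) = -1/8 ≈ -0.12500)
U(B, j) = -1/(8*B)
w = 1/48 (w = -1/8/(-6) = -1/8*(-1/6) = 1/48 ≈ 0.020833)
n(25)*(-1530) + w = (-2 + 25)*(-1530) + 1/48 = 23*(-1530) + 1/48 = -35190 + 1/48 = -1689119/48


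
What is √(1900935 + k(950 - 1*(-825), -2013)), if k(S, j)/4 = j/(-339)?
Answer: √24273342307/113 ≈ 1378.8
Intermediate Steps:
k(S, j) = -4*j/339 (k(S, j) = 4*(j/(-339)) = 4*(j*(-1/339)) = 4*(-j/339) = -4*j/339)
√(1900935 + k(950 - 1*(-825), -2013)) = √(1900935 - 4/339*(-2013)) = √(1900935 + 2684/113) = √(214808339/113) = √24273342307/113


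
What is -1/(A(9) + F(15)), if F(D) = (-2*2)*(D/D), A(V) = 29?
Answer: -1/25 ≈ -0.040000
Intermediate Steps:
F(D) = -4 (F(D) = -4*1 = -4)
-1/(A(9) + F(15)) = -1/(29 - 4) = -1/25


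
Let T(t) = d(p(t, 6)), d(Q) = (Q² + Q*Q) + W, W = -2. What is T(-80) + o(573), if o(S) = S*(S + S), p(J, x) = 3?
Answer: 656674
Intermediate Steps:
d(Q) = -2 + 2*Q² (d(Q) = (Q² + Q*Q) - 2 = (Q² + Q²) - 2 = 2*Q² - 2 = -2 + 2*Q²)
T(t) = 16 (T(t) = -2 + 2*3² = -2 + 2*9 = -2 + 18 = 16)
o(S) = 2*S² (o(S) = S*(2*S) = 2*S²)
T(-80) + o(573) = 16 + 2*573² = 16 + 2*328329 = 16 + 656658 = 656674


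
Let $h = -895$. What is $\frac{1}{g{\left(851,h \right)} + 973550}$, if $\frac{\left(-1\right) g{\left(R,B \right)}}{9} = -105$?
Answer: $\frac{1}{974495} \approx 1.0262 \cdot 10^{-6}$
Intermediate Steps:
$g{\left(R,B \right)} = 945$ ($g{\left(R,B \right)} = \left(-9\right) \left(-105\right) = 945$)
$\frac{1}{g{\left(851,h \right)} + 973550} = \frac{1}{945 + 973550} = \frac{1}{974495}$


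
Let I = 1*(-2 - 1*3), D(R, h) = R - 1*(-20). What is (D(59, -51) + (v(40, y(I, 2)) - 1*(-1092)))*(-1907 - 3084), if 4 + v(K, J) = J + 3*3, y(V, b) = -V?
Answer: -5894371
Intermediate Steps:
D(R, h) = 20 + R (D(R, h) = R + 20 = 20 + R)
I = -5 (I = 1*(-2 - 3) = 1*(-5) = -5)
v(K, J) = 5 + J (v(K, J) = -4 + (J + 3*3) = -4 + (J + 9) = -4 + (9 + J) = 5 + J)
(D(59, -51) + (v(40, y(I, 2)) - 1*(-1092)))*(-1907 - 3084) = ((20 + 59) + ((5 - 1*(-5)) - 1*(-1092)))*(-1907 - 3084) = (79 + ((5 + 5) + 1092))*(-4991) = (79 + (10 + 1092))*(-4991) = (79 + 1102)*(-4991) = 1181*(-4991) = -5894371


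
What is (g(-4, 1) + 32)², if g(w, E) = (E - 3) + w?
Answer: 676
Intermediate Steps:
g(w, E) = -3 + E + w (g(w, E) = (-3 + E) + w = -3 + E + w)
(g(-4, 1) + 32)² = ((-3 + 1 - 4) + 32)² = (-6 + 32)² = 26² = 676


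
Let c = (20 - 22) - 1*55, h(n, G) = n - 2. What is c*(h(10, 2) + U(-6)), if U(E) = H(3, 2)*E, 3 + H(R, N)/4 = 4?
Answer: 912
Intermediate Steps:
H(R, N) = 4 (H(R, N) = -12 + 4*4 = -12 + 16 = 4)
h(n, G) = -2 + n
U(E) = 4*E
c = -57 (c = -2 - 55 = -57)
c*(h(10, 2) + U(-6)) = -57*((-2 + 10) + 4*(-6)) = -57*(8 - 24) = -57*(-16) = 912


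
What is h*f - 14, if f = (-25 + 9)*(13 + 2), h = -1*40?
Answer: 9586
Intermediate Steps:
h = -40
f = -240 (f = -16*15 = -240)
h*f - 14 = -40*(-240) - 14 = 9600 - 14 = 9586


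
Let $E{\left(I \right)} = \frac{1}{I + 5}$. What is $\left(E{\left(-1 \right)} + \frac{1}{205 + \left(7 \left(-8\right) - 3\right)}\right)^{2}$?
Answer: $\frac{5625}{85264} \approx 0.065972$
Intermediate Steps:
$E{\left(I \right)} = \frac{1}{5 + I}$
$\left(E{\left(-1 \right)} + \frac{1}{205 + \left(7 \left(-8\right) - 3\right)}\right)^{2} = \left(\frac{1}{5 - 1} + \frac{1}{205 + \left(7 \left(-8\right) - 3\right)}\right)^{2} = \left(\frac{1}{4} + \frac{1}{205 - 59}\right)^{2} = \left(\frac{1}{4} + \frac{1}{146}\right)^{2} = \left(\frac{75}{292}\right)^{2} = \frac{5625}{85264}$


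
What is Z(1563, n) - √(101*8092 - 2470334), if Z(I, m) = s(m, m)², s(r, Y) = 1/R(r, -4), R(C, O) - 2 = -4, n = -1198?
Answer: ¼ - I*√1653042 ≈ 0.25 - 1285.7*I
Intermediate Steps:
R(C, O) = -2 (R(C, O) = 2 - 4 = -2)
s(r, Y) = -½ (s(r, Y) = 1/(-2) = -½)
Z(I, m) = ¼ (Z(I, m) = (-½)² = ¼)
Z(1563, n) - √(101*8092 - 2470334) = ¼ - √(101*8092 - 2470334) = ¼ - √(817292 - 2470334) = ¼ - √(-1653042) = ¼ - I*√1653042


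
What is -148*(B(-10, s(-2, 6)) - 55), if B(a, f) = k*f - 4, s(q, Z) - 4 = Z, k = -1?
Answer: 10212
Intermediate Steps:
s(q, Z) = 4 + Z
B(a, f) = -4 - f (B(a, f) = -f - 4 = -4 - f)
-148*(B(-10, s(-2, 6)) - 55) = -148*((-4 - (4 + 6)) - 55) = -148*((-4 - 1*10) - 55) = -148*((-4 - 10) - 55) = -148*(-14 - 55) = -148*(-69) = 10212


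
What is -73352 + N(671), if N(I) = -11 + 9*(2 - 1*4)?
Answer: -73381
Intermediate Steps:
N(I) = -29 (N(I) = -11 + 9*(2 - 4) = -11 + 9*(-2) = -11 - 18 = -29)
-73352 + N(671) = -73352 - 29 = -73381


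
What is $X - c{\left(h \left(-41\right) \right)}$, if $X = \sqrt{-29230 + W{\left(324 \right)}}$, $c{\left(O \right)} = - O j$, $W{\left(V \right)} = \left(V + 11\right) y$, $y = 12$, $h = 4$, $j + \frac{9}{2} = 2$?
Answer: $410 + i \sqrt{25210} \approx 410.0 + 158.78 i$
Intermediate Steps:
$j = - \frac{5}{2}$ ($j = - \frac{9}{2} + 2 = - \frac{5}{2} \approx -2.5$)
$W{\left(V \right)} = 132 + 12 V$ ($W{\left(V \right)} = \left(V + 11\right) 12 = \left(11 + V\right) 12 = 132 + 12 V$)
$c{\left(O \right)} = \frac{5 O}{2}$ ($c{\left(O \right)} = - O \left(- \frac{5}{2}\right) = \frac{5 O}{2}$)
$X = i \sqrt{25210}$ ($X = \sqrt{-29230 + \left(132 + 12 \cdot 324\right)} = \sqrt{-29230 + \left(132 + 3888\right)} = \sqrt{-29230 + 4020} = \sqrt{-25210} = i \sqrt{25210} \approx 158.78 i$)
$X - c{\left(h \left(-41\right) \right)} = i \sqrt{25210} - \frac{5 \cdot 4 \left(-41\right)}{2} = i \sqrt{25210} - \frac{5}{2} \left(-164\right) = i \sqrt{25210} - -410 = i \sqrt{25210} + 410 = 410 + i \sqrt{25210}$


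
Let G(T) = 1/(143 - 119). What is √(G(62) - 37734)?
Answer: I*√5433690/12 ≈ 194.25*I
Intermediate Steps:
G(T) = 1/24
√(G(62) - 37734) = √(1/24 - 37734) = √(-905615/24) = I*√5433690/12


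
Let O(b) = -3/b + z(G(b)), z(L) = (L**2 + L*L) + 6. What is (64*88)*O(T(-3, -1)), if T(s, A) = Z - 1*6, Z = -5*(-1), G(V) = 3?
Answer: 152064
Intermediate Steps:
Z = 5
z(L) = 6 + 2*L**2 (z(L) = (L**2 + L**2) + 6 = 2*L**2 + 6 = 6 + 2*L**2)
T(s, A) = -1 (T(s, A) = 5 - 1*6 = 5 - 6 = -1)
O(b) = 24 - 3/b (O(b) = -3/b + (6 + 2*3**2) = -3/b + (6 + 2*9) = -3/b + (6 + 18) = -3/b + 24 = 24 - 3/b)
(64*88)*O(T(-3, -1)) = (64*88)*(24 - 3/(-1)) = 5632*(24 - 3*(-1)) = 5632*(24 + 3) = 5632*27 = 152064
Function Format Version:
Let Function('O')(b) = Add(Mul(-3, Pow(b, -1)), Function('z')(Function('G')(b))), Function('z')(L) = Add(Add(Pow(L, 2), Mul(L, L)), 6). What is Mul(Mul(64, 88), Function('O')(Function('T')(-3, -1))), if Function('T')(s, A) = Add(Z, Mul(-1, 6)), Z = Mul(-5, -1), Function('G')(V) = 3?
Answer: 152064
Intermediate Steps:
Z = 5
Function('z')(L) = Add(6, Mul(2, Pow(L, 2))) (Function('z')(L) = Add(Add(Pow(L, 2), Pow(L, 2)), 6) = Add(Mul(2, Pow(L, 2)), 6) = Add(6, Mul(2, Pow(L, 2))))
Function('T')(s, A) = -1 (Function('T')(s, A) = Add(5, Mul(-1, 6)) = Add(5, -6) = -1)
Function('O')(b) = Add(24, Mul(-3, Pow(b, -1))) (Function('O')(b) = Add(Mul(-3, Pow(b, -1)), Add(6, Mul(2, Pow(3, 2)))) = Add(Mul(-3, Pow(b, -1)), Add(6, Mul(2, 9))) = Add(Mul(-3, Pow(b, -1)), Add(6, 18)) = Add(Mul(-3, Pow(b, -1)), 24) = Add(24, Mul(-3, Pow(b, -1))))
Mul(Mul(64, 88), Function('O')(Function('T')(-3, -1))) = Mul(Mul(64, 88), Add(24, Mul(-3, Pow(-1, -1)))) = Mul(5632, Add(24, Mul(-3, -1))) = Mul(5632, Add(24, 3)) = Mul(5632, 27) = 152064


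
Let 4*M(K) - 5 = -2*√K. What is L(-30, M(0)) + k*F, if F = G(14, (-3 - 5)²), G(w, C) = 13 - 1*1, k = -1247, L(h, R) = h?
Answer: -14994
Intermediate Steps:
M(K) = 5/4 - √K/2 (M(K) = 5/4 + (-2*√K)/4 = 5/4 - √K/2)
G(w, C) = 12 (G(w, C) = 13 - 1 = 12)
F = 12
L(-30, M(0)) + k*F = -30 - 1247*12 = -30 - 14964 = -14994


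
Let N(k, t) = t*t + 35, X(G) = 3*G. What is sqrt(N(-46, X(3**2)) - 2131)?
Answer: I*sqrt(1367) ≈ 36.973*I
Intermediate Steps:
N(k, t) = 35 + t**2 (N(k, t) = t**2 + 35 = 35 + t**2)
sqrt(N(-46, X(3**2)) - 2131) = sqrt((35 + (3*3**2)**2) - 2131) = sqrt((35 + (3*9)**2) - 2131) = sqrt((35 + 27**2) - 2131) = sqrt((35 + 729) - 2131) = sqrt(764 - 2131) = sqrt(-1367) = I*sqrt(1367)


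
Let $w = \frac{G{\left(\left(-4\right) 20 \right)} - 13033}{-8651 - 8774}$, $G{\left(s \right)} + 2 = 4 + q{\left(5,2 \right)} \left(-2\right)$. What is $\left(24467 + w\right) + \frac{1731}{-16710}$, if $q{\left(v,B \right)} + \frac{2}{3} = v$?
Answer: $\frac{1424857387481}{58234350} \approx 24468.0$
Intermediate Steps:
$q{\left(v,B \right)} = - \frac{2}{3} + v$
$G{\left(s \right)} = - \frac{20}{3}$ ($G{\left(s \right)} = -2 + \left(4 + \left(- \frac{2}{3} + 5\right) \left(-2\right)\right) = -2 + \left(4 + \frac{13}{3} \left(-2\right)\right) = -2 + \left(4 - \frac{26}{3}\right) = -2 - \frac{14}{3} = - \frac{20}{3}$)
$w = \frac{39119}{52275}$ ($w = \frac{- \frac{20}{3} - 13033}{-8651 - 8774} = - \frac{39119}{3 \left(-17425\right)} = \left(- \frac{39119}{3}\right) \left(- \frac{1}{17425}\right) = \frac{39119}{52275} \approx 0.74833$)
$\left(24467 + w\right) + \frac{1731}{-16710} = \left(24467 + \frac{39119}{52275}\right) + \frac{1731}{-16710} = \frac{1279051544}{52275} + 1731 \left(- \frac{1}{16710}\right) = \frac{1279051544}{52275} - \frac{577}{5570} = \frac{1424857387481}{58234350}$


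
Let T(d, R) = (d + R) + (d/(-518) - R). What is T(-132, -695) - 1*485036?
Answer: -125658446/259 ≈ -4.8517e+5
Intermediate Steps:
T(d, R) = 517*d/518 (T(d, R) = (R + d) + (d*(-1/518) - R) = (R + d) + (-d/518 - R) = (R + d) + (-R - d/518) = 517*d/518)
T(-132, -695) - 1*485036 = (517/518)*(-132) - 1*485036 = -34122/259 - 485036 = -125658446/259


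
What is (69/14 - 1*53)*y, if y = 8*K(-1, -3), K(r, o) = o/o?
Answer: -2692/7 ≈ -384.57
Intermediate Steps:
K(r, o) = 1
y = 8 (y = 8*1 = 8)
(69/14 - 1*53)*y = (69/14 - 1*53)*8 = (69*(1/14) - 53)*8 = (69/14 - 53)*8 = -673/14*8 = -2692/7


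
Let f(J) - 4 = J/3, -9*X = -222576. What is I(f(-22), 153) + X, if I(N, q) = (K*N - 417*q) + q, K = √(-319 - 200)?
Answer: -116752/3 - 10*I*√519/3 ≈ -38917.0 - 75.939*I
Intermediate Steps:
X = 74192/3 (X = -⅑*(-222576) = 74192/3 ≈ 24731.)
K = I*√519 (K = √(-519) = I*√519 ≈ 22.782*I)
f(J) = 4 + J/3
I(N, q) = -416*q + I*N*√519 (I(N, q) = ((I*√519)*N - 417*q) + q = (I*N*√519 - 417*q) + q = (-417*q + I*N*√519) + q = -416*q + I*N*√519)
I(f(-22), 153) + X = (-416*153 + I*(4 + (⅓)*(-22))*√519) + 74192/3 = (-63648 + I*(4 - 22/3)*√519) + 74192/3 = (-63648 + I*(-10/3)*√519) + 74192/3 = (-63648 - 10*I*√519/3) + 74192/3 = -116752/3 - 10*I*√519/3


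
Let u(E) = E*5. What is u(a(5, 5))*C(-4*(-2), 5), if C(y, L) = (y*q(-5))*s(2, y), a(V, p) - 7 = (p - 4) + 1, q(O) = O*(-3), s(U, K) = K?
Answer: 43200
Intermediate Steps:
q(O) = -3*O
a(V, p) = 4 + p (a(V, p) = 7 + ((p - 4) + 1) = 7 + ((-4 + p) + 1) = 7 + (-3 + p) = 4 + p)
C(y, L) = 15*y**2 (C(y, L) = (y*(-3*(-5)))*y = (y*15)*y = (15*y)*y = 15*y**2)
u(E) = 5*E
u(a(5, 5))*C(-4*(-2), 5) = (5*(4 + 5))*(15*(-4*(-2))**2) = (5*9)*(15*8**2) = 45*(15*64) = 45*960 = 43200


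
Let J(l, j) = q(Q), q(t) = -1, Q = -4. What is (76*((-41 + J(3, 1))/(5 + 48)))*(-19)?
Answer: 60648/53 ≈ 1144.3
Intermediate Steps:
J(l, j) = -1
(76*((-41 + J(3, 1))/(5 + 48)))*(-19) = (76*((-41 - 1)/(5 + 48)))*(-19) = (76*(-42/53))*(-19) = -3192/53*(-19) = 60648/53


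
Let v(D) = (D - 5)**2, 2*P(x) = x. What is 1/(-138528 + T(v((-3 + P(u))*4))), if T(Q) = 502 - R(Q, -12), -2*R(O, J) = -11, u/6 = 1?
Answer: -2/276063 ≈ -7.2447e-6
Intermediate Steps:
u = 6 (u = 6*1 = 6)
P(x) = x/2
R(O, J) = 11/2 (R(O, J) = -1/2*(-11) = 11/2)
v(D) = (-5 + D)**2
T(Q) = 993/2 (T(Q) = 502 - 1*11/2 = 502 - 11/2 = 993/2)
1/(-138528 + T(v((-3 + P(u))*4))) = 1/(-138528 + 993/2) = 1/(-276063/2) = -2/276063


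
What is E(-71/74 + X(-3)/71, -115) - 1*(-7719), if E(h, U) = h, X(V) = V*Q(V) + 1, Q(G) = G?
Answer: 40551325/5254 ≈ 7718.2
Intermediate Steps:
X(V) = 1 + V² (X(V) = V*V + 1 = V² + 1 = 1 + V²)
E(-71/74 + X(-3)/71, -115) - 1*(-7719) = (-71/74 + (1 + (-3)²)/71) - 1*(-7719) = (-71*1/74 + (1 + 9)*(1/71)) + 7719 = (-71/74 + 10*(1/71)) + 7719 = (-71/74 + 10/71) + 7719 = -4301/5254 + 7719 = 40551325/5254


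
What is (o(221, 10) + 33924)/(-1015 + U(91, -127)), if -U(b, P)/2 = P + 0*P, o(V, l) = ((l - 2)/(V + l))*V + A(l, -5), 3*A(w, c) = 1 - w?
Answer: -7837519/175791 ≈ -44.584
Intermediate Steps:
A(w, c) = ⅓ - w/3 (A(w, c) = (1 - w)/3 = ⅓ - w/3)
o(V, l) = ⅓ - l/3 + V*(-2 + l)/(V + l) (o(V, l) = ((l - 2)/(V + l))*V + (⅓ - l/3) = ((-2 + l)/(V + l))*V + (⅓ - l/3) = V*(-2 + l)/(V + l) + (⅓ - l/3) = ⅓ - l/3 + V*(-2 + l)/(V + l))
U(b, P) = -2*P (U(b, P) = -2*(P + 0*P) = -2*(P + 0) = -2*P)
(o(221, 10) + 33924)/(-1015 + U(91, -127)) = ((10 - 1*10² - 5*221 + 2*221*10)/(3*(221 + 10)) + 33924)/(-1015 - 2*(-127)) = ((⅓)*(10 - 1*100 - 1105 + 4420)/231 + 33924)/(-1015 + 254) = ((⅓)*(1/231)*(10 - 100 - 1105 + 4420) + 33924)/(-761) = ((⅓)*(1/231)*3225 + 33924)*(-1/761) = (1075/231 + 33924)*(-1/761) = (7837519/231)*(-1/761) = -7837519/175791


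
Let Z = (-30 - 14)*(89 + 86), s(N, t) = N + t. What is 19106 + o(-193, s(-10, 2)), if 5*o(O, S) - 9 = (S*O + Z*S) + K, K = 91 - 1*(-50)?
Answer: 158824/5 ≈ 31765.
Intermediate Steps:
K = 141 (K = 91 + 50 = 141)
Z = -7700 (Z = -44*175 = -7700)
o(O, S) = 30 - 1540*S + O*S/5 (o(O, S) = 9/5 + ((S*O - 7700*S) + 141)/5 = 9/5 + ((O*S - 7700*S) + 141)/5 = 9/5 + ((-7700*S + O*S) + 141)/5 = 9/5 + (141 - 7700*S + O*S)/5 = 9/5 + (141/5 - 1540*S + O*S/5) = 30 - 1540*S + O*S/5)
19106 + o(-193, s(-10, 2)) = 19106 + (30 - 1540*(-10 + 2) + (1/5)*(-193)*(-10 + 2)) = 19106 + (30 - 1540*(-8) + (1/5)*(-193)*(-8)) = 19106 + (30 + 12320 + 1544/5) = 19106 + 63294/5 = 158824/5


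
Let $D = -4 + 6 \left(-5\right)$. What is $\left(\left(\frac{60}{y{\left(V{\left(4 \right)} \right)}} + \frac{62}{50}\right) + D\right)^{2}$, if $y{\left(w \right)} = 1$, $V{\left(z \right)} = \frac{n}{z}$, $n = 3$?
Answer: $\frac{463761}{625} \approx 742.02$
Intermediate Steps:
$V{\left(z \right)} = \frac{3}{z}$
$D = -34$ ($D = -4 - 30 = -34$)
$\left(\left(\frac{60}{y{\left(V{\left(4 \right)} \right)}} + \frac{62}{50}\right) + D\right)^{2} = \left(\left(\frac{60}{1} + \frac{62}{50}\right) - 34\right)^{2} = \left(\left(60 \cdot 1 + 62 \cdot \frac{1}{50}\right) - 34\right)^{2} = \left(\left(60 + \frac{31}{25}\right) - 34\right)^{2} = \left(\frac{1531}{25} - 34\right)^{2} = \left(\frac{681}{25}\right)^{2} = \frac{463761}{625}$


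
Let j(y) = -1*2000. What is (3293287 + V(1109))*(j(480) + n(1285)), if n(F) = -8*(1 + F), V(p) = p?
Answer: -40481538048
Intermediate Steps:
n(F) = -8 - 8*F
j(y) = -2000
(3293287 + V(1109))*(j(480) + n(1285)) = (3293287 + 1109)*(-2000 + (-8 - 8*1285)) = 3294396*(-2000 + (-8 - 10280)) = 3294396*(-2000 - 10288) = 3294396*(-12288) = -40481538048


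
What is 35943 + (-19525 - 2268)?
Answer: 14150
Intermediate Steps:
35943 + (-19525 - 2268) = 35943 - 21793 = 14150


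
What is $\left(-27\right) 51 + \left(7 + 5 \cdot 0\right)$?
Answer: $-1370$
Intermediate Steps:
$\left(-27\right) 51 + \left(7 + 5 \cdot 0\right) = -1377 + \left(7 + 0\right) = -1377 + 7 = -1370$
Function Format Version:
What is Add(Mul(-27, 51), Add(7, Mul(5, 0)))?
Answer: -1370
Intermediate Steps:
Add(Mul(-27, 51), Add(7, Mul(5, 0))) = Add(-1377, Add(7, 0)) = Add(-1377, 7) = -1370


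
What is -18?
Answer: -18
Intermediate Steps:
-18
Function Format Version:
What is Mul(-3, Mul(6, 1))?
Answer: -18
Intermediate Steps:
Mul(-3, Mul(6, 1)) = Mul(-3, 6) = -18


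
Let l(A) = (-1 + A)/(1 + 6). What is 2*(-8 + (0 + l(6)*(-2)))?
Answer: -132/7 ≈ -18.857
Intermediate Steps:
l(A) = -⅐ + A/7 (l(A) = (-1 + A)/7 = (-1 + A)*(⅐) = -⅐ + A/7)
2*(-8 + (0 + l(6)*(-2))) = 2*(-8 + (0 + (-⅐ + (⅐)*6)*(-2))) = 2*(-8 + (0 + (-⅐ + 6/7)*(-2))) = 2*(-8 + (0 + (5/7)*(-2))) = 2*(-8 + (0 - 10/7)) = 2*(-8 - 10/7) = 2*(-66/7) = -132/7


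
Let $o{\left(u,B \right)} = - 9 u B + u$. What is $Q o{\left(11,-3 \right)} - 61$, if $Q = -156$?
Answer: $-48109$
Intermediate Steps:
$o{\left(u,B \right)} = u - 9 B u$ ($o{\left(u,B \right)} = - 9 B u + u = u - 9 B u$)
$Q o{\left(11,-3 \right)} - 61 = - 156 \cdot 11 \left(1 - -27\right) - 61 = - 156 \cdot 11 \left(1 + 27\right) - 61 = - 156 \cdot 11 \cdot 28 - 61 = \left(-156\right) 308 - 61 = -48048 - 61 = -48109$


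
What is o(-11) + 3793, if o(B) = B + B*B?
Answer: 3903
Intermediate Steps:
o(B) = B + B**2
o(-11) + 3793 = -11*(1 - 11) + 3793 = -11*(-10) + 3793 = 110 + 3793 = 3903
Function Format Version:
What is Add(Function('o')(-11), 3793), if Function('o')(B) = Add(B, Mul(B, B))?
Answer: 3903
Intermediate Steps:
Function('o')(B) = Add(B, Pow(B, 2))
Add(Function('o')(-11), 3793) = Add(Mul(-11, Add(1, -11)), 3793) = Add(Mul(-11, -10), 3793) = Add(110, 3793) = 3903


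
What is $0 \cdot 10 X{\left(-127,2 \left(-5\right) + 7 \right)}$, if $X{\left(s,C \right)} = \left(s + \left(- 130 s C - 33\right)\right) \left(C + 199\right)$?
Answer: $0$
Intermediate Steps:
$X{\left(s,C \right)} = \left(199 + C\right) \left(-33 + s - 130 C s\right)$ ($X{\left(s,C \right)} = \left(s - \left(33 + 130 C s\right)\right) \left(199 + C\right) = \left(-33 + s - 130 C s\right) \left(199 + C\right) = \left(199 + C\right) \left(-33 + s - 130 C s\right)$)
$0 \cdot 10 X{\left(-127,2 \left(-5\right) + 7 \right)} = 0 \cdot 10 \left(-6567 - 33 \left(2 \left(-5\right) + 7\right) + 199 \left(-127\right) - 25869 \left(2 \left(-5\right) + 7\right) \left(-127\right) - - 16510 \left(2 \left(-5\right) + 7\right)^{2}\right) = 0 \left(-6567 - 33 \left(-10 + 7\right) - 25273 - 25869 \left(-10 + 7\right) \left(-127\right) - - 16510 \left(-10 + 7\right)^{2}\right) = 0 \left(-6567 - -99 - 25273 - \left(-77607\right) \left(-127\right) - - 16510 \left(-3\right)^{2}\right) = 0 \left(-6567 + 99 - 25273 - 9856089 - \left(-16510\right) 9\right) = 0 \left(-6567 + 99 - 25273 - 9856089 + 148590\right) = 0 \left(-9739240\right) = 0$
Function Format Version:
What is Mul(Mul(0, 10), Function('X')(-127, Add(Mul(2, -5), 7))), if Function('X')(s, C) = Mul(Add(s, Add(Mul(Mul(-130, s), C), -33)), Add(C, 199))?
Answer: 0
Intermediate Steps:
Function('X')(s, C) = Mul(Add(199, C), Add(-33, s, Mul(-130, C, s))) (Function('X')(s, C) = Mul(Add(s, Add(Mul(-130, C, s), -33)), Add(199, C)) = Mul(Add(s, Add(-33, Mul(-130, C, s))), Add(199, C)) = Mul(Add(-33, s, Mul(-130, C, s)), Add(199, C)) = Mul(Add(199, C), Add(-33, s, Mul(-130, C, s))))
Mul(Mul(0, 10), Function('X')(-127, Add(Mul(2, -5), 7))) = Mul(Mul(0, 10), Add(-6567, Mul(-33, Add(Mul(2, -5), 7)), Mul(199, -127), Mul(-25869, Add(Mul(2, -5), 7), -127), Mul(-130, -127, Pow(Add(Mul(2, -5), 7), 2)))) = Mul(0, Add(-6567, Mul(-33, Add(-10, 7)), -25273, Mul(-25869, Add(-10, 7), -127), Mul(-130, -127, Pow(Add(-10, 7), 2)))) = Mul(0, Add(-6567, Mul(-33, -3), -25273, Mul(-25869, -3, -127), Mul(-130, -127, Pow(-3, 2)))) = Mul(0, Add(-6567, 99, -25273, -9856089, Mul(-130, -127, 9))) = Mul(0, Add(-6567, 99, -25273, -9856089, 148590)) = Mul(0, -9739240) = 0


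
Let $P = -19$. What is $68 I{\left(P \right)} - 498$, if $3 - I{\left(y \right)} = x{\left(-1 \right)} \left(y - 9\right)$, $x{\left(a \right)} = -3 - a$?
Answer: $-4102$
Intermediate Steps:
$I{\left(y \right)} = -15 + 2 y$ ($I{\left(y \right)} = 3 - \left(-3 - -1\right) \left(y - 9\right) = 3 - \left(-3 + 1\right) \left(-9 + y\right) = 3 - - 2 \left(-9 + y\right) = 3 - \left(18 - 2 y\right) = 3 + \left(-18 + 2 y\right) = -15 + 2 y$)
$68 I{\left(P \right)} - 498 = 68 \left(-15 + 2 \left(-19\right)\right) - 498 = 68 \left(-15 - 38\right) - 498 = 68 \left(-53\right) - 498 = -3604 - 498 = -4102$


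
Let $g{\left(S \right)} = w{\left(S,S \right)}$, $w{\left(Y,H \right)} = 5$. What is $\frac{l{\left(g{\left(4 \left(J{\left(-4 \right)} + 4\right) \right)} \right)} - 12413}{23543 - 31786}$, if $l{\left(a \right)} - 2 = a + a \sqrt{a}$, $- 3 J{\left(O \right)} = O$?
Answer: $\frac{12406}{8243} - \frac{5 \sqrt{5}}{8243} \approx 1.5037$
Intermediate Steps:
$J{\left(O \right)} = - \frac{O}{3}$
$g{\left(S \right)} = 5$
$l{\left(a \right)} = 2 + a + a^{\frac{3}{2}}$ ($l{\left(a \right)} = 2 + \left(a + a \sqrt{a}\right) = 2 + \left(a + a^{\frac{3}{2}}\right) = 2 + a + a^{\frac{3}{2}}$)
$\frac{l{\left(g{\left(4 \left(J{\left(-4 \right)} + 4\right) \right)} \right)} - 12413}{23543 - 31786} = \frac{\left(2 + 5 + 5^{\frac{3}{2}}\right) - 12413}{23543 - 31786} = \frac{\left(2 + 5 + 5 \sqrt{5}\right) - 12413}{-8243} = \left(\left(7 + 5 \sqrt{5}\right) - 12413\right) \left(- \frac{1}{8243}\right) = \left(-12406 + 5 \sqrt{5}\right) \left(- \frac{1}{8243}\right) = \frac{12406}{8243} - \frac{5 \sqrt{5}}{8243}$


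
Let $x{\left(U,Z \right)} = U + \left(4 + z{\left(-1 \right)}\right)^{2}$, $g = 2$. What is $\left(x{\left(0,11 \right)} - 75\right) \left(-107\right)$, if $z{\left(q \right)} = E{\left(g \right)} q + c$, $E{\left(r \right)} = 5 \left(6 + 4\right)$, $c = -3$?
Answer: $-248882$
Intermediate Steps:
$E{\left(r \right)} = 50$ ($E{\left(r \right)} = 5 \cdot 10 = 50$)
$z{\left(q \right)} = -3 + 50 q$ ($z{\left(q \right)} = 50 q - 3 = -3 + 50 q$)
$x{\left(U,Z \right)} = 2401 + U$ ($x{\left(U,Z \right)} = U + \left(4 + \left(-3 + 50 \left(-1\right)\right)\right)^{2} = U + \left(4 - 53\right)^{2} = U + \left(-49\right)^{2} = U + 2401 = 2401 + U$)
$\left(x{\left(0,11 \right)} - 75\right) \left(-107\right) = \left(\left(2401 + 0\right) - 75\right) \left(-107\right) = \left(2401 - 75\right) \left(-107\right) = 2326 \left(-107\right) = -248882$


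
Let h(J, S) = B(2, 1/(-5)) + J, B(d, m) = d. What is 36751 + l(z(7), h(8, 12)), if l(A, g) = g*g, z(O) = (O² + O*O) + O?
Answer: 36851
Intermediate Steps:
z(O) = O + 2*O² (z(O) = (O² + O²) + O = 2*O² + O = O + 2*O²)
h(J, S) = 2 + J
l(A, g) = g²
36751 + l(z(7), h(8, 12)) = 36751 + (2 + 8)² = 36751 + 10² = 36751 + 100 = 36851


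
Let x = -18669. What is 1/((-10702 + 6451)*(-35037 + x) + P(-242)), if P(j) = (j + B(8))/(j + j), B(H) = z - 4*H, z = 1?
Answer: 484/110499235977 ≈ 4.3801e-9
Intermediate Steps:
B(H) = 1 - 4*H
P(j) = (-31 + j)/(2*j) (P(j) = (j + (1 - 4*8))/(j + j) = (j + (1 - 32))/((2*j)) = (j - 31)*(1/(2*j)) = (-31 + j)*(1/(2*j)) = (-31 + j)/(2*j))
1/((-10702 + 6451)*(-35037 + x) + P(-242)) = 1/((-10702 + 6451)*(-35037 - 18669) + (½)*(-31 - 242)/(-242)) = 1/(-4251*(-53706) + (½)*(-1/242)*(-273)) = 1/(228304206 + 273/484) = 1/(110499235977/484) = 484/110499235977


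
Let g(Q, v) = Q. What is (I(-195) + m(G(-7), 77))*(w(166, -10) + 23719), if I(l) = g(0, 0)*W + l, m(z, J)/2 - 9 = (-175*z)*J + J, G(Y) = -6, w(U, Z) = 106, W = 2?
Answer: 3851954525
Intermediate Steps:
m(z, J) = 18 + 2*J - 350*J*z (m(z, J) = 18 + 2*((-175*z)*J + J) = 18 + 2*(-175*J*z + J) = 18 + 2*(J - 175*J*z) = 18 + (2*J - 350*J*z) = 18 + 2*J - 350*J*z)
I(l) = l (I(l) = 0*2 + l = 0 + l = l)
(I(-195) + m(G(-7), 77))*(w(166, -10) + 23719) = (-195 + (18 + 2*77 - 350*77*(-6)))*(106 + 23719) = (-195 + (18 + 154 + 161700))*23825 = (-195 + 161872)*23825 = 161677*23825 = 3851954525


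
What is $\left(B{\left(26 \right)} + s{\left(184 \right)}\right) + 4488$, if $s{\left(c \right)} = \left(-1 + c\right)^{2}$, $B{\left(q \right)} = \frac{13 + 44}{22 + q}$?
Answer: $\frac{607651}{16} \approx 37978.0$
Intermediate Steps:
$B{\left(q \right)} = \frac{57}{22 + q}$
$\left(B{\left(26 \right)} + s{\left(184 \right)}\right) + 4488 = \left(\frac{57}{22 + 26} + \left(-1 + 184\right)^{2}\right) + 4488 = \left(\frac{57}{48} + 183^{2}\right) + 4488 = \left(57 \cdot \frac{1}{48} + 33489\right) + 4488 = \left(\frac{19}{16} + 33489\right) + 4488 = \frac{535843}{16} + 4488 = \frac{607651}{16}$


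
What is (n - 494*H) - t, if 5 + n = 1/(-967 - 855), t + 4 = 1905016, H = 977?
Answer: -4350307411/1822 ≈ -2.3877e+6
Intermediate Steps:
t = 1905012 (t = -4 + 1905016 = 1905012)
n = -9111/1822 (n = -5 + 1/(-967 - 855) = -5 + 1/(-1822) = -5 - 1/1822 = -9111/1822 ≈ -5.0005)
(n - 494*H) - t = (-9111/1822 - 494*977) - 1*1905012 = (-9111/1822 - 482638) - 1905012 = -879375547/1822 - 1905012 = -4350307411/1822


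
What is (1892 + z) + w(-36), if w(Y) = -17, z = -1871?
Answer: 4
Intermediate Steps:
(1892 + z) + w(-36) = (1892 - 1871) - 17 = 21 - 17 = 4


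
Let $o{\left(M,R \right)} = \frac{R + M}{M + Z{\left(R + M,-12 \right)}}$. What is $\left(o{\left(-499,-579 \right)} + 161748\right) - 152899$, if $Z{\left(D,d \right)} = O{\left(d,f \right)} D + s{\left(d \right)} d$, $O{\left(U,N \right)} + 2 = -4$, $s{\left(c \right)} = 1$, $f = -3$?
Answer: $\frac{7530345}{851} \approx 8848.8$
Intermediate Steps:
$O{\left(U,N \right)} = -6$ ($O{\left(U,N \right)} = -2 - 4 = -6$)
$Z{\left(D,d \right)} = d - 6 D$ ($Z{\left(D,d \right)} = - 6 D + 1 d = - 6 D + d = d - 6 D$)
$o{\left(M,R \right)} = \frac{M + R}{-12 - 6 R - 5 M}$ ($o{\left(M,R \right)} = \frac{R + M}{M - \left(12 + 6 \left(R + M\right)\right)} = \frac{M + R}{M - \left(12 + 6 \left(M + R\right)\right)} = \frac{M + R}{M - \left(12 + 6 M + 6 R\right)} = \frac{M + R}{-12 - 6 R - 5 M}$)
$\left(o{\left(-499,-579 \right)} + 161748\right) - 152899 = \left(\frac{-499 - 579}{-12 - -3474 - -2495} + 161748\right) - 152899 = \left(\frac{1}{-12 + 3474 + 2495} \left(-1078\right) + 161748\right) - 152899 = \left(\frac{1}{5957} \left(-1078\right) + 161748\right) - 152899 = \left(- \frac{154}{851} + 161748\right) - 152899 = \frac{137647394}{851} - 152899 = \frac{7530345}{851}$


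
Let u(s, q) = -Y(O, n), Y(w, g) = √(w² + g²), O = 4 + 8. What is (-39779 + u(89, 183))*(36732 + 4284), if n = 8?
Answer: -1631575464 - 164064*√13 ≈ -1.6322e+9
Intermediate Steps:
O = 12
Y(w, g) = √(g² + w²)
u(s, q) = -4*√13 (u(s, q) = -√(8² + 12²) = -√(64 + 144) = -√208 = -4*√13)
(-39779 + u(89, 183))*(36732 + 4284) = (-39779 - 4*√13)*(36732 + 4284) = (-39779 - 4*√13)*41016 = -1631575464 - 164064*√13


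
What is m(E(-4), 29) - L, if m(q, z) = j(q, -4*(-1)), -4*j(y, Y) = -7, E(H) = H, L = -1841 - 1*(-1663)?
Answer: 719/4 ≈ 179.75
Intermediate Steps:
L = -178 (L = -1841 + 1663 = -178)
j(y, Y) = 7/4 (j(y, Y) = -¼*(-7) = 7/4)
m(q, z) = 7/4
m(E(-4), 29) - L = 7/4 - 1*(-178) = 7/4 + 178 = 719/4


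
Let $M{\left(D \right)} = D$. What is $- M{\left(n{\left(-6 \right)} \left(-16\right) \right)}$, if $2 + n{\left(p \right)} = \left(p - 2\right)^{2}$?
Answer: $992$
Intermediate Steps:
$n{\left(p \right)} = -2 + \left(-2 + p\right)^{2}$ ($n{\left(p \right)} = -2 + \left(p - 2\right)^{2} = -2 + \left(-2 + p\right)^{2}$)
$- M{\left(n{\left(-6 \right)} \left(-16\right) \right)} = - \left(-2 + \left(-2 - 6\right)^{2}\right) \left(-16\right) = - \left(-2 + \left(-8\right)^{2}\right) \left(-16\right) = - \left(-2 + 64\right) \left(-16\right) = - 62 \left(-16\right) = \left(-1\right) \left(-992\right) = 992$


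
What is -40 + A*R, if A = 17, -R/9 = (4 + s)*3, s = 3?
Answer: -3253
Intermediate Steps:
R = -189 (R = -9*(4 + 3)*3 = -63*3 = -9*21 = -189)
-40 + A*R = -40 + 17*(-189) = -40 - 3213 = -3253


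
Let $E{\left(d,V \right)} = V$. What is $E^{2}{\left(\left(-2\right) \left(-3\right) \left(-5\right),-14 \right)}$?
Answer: $196$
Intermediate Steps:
$E^{2}{\left(\left(-2\right) \left(-3\right) \left(-5\right),-14 \right)} = \left(-14\right)^{2} = 196$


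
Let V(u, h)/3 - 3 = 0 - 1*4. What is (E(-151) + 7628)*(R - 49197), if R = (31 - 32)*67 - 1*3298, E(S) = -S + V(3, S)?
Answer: -408722112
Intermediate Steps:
V(u, h) = -3 (V(u, h) = 9 + 3*(0 - 1*4) = 9 + 3*(0 - 4) = 9 + 3*(-4) = 9 - 12 = -3)
E(S) = -3 - S (E(S) = -S - 3 = -3 - S)
R = -3365 (R = -1*67 - 3298 = -67 - 3298 = -3365)
(E(-151) + 7628)*(R - 49197) = ((-3 - 1*(-151)) + 7628)*(-3365 - 49197) = ((-3 + 151) + 7628)*(-52562) = (148 + 7628)*(-52562) = 7776*(-52562) = -408722112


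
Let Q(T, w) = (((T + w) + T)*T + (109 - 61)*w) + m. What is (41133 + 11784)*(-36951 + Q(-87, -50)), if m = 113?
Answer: -1045110750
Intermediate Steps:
Q(T, w) = 113 + 48*w + T*(w + 2*T) (Q(T, w) = (((T + w) + T)*T + (109 - 61)*w) + 113 = ((w + 2*T)*T + 48*w) + 113 = (T*(w + 2*T) + 48*w) + 113 = (48*w + T*(w + 2*T)) + 113 = 113 + 48*w + T*(w + 2*T))
(41133 + 11784)*(-36951 + Q(-87, -50)) = (41133 + 11784)*(-36951 + (113 + 2*(-87)² + 48*(-50) - 87*(-50))) = 52917*(-36951 + (113 + 2*7569 - 2400 + 4350)) = 52917*(-36951 + (113 + 15138 - 2400 + 4350)) = 52917*(-36951 + 17201) = 52917*(-19750) = -1045110750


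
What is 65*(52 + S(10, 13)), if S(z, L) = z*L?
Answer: 11830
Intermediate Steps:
S(z, L) = L*z
65*(52 + S(10, 13)) = 65*(52 + 13*10) = 65*(52 + 130) = 65*182 = 11830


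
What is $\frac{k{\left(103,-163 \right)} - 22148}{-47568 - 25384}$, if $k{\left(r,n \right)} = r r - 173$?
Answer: $\frac{1464}{9119} \approx 0.16054$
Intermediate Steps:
$k{\left(r,n \right)} = -173 + r^{2}$ ($k{\left(r,n \right)} = r^{2} - 173 = -173 + r^{2}$)
$\frac{k{\left(103,-163 \right)} - 22148}{-47568 - 25384} = \frac{\left(-173 + 103^{2}\right) - 22148}{-47568 - 25384} = \frac{\left(-173 + 10609\right) - 22148}{-72952} = \left(10436 - 22148\right) \left(- \frac{1}{72952}\right) = \left(-11712\right) \left(- \frac{1}{72952}\right) = \frac{1464}{9119}$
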